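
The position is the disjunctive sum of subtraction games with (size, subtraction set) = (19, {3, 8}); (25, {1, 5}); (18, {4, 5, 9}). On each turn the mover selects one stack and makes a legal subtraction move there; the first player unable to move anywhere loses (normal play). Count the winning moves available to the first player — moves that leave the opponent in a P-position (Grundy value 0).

Stack A, S = {3, 8}:
G(0) = 0
G(1) = mex{} = 0
G(2) = mex{} = 0
G(3) = mex{0} = 1
G(4) = mex{0} = 1
G(5) = mex{0} = 1
G(6) = mex{1} = 0
G(7) = mex{1} = 0
G(8) = mex{1,0} = 2
G(9) = mex{0,0} = 1
G(10) = mex{0,0} = 1
G(11) = mex{2,1} = 0
G(12) = mex{1,1} = 0
G(13) = mex{1,1} = 0
G(14) = mex{0,0} = 1
G(15) = mex{0,0} = 1
G(16) = mex{0,2} = 1
G(17) = mex{1,1} = 0
G(18) = mex{1,1} = 0
G(19) = mex{1,0} = 2
G_A(19) = 2.
Stack B, S = {1, 5}:
G(0) = 0
G(1) = mex{0} = 1
G(2) = mex{1} = 0
G(3) = mex{0} = 1
G(4) = mex{1} = 0
G(5) = mex{0,0} = 1
G(6) = mex{1,1} = 0
G(7) = mex{0,0} = 1
G(8) = mex{1,1} = 0
G(9) = mex{0,0} = 1
G(10) = mex{1,1} = 0
G(11) = mex{0,0} = 1
G(12) = mex{1,1} = 0
G(13) = mex{0,0} = 1
G(14) = mex{1,1} = 0
G(15) = mex{0,0} = 1
G(16) = mex{1,1} = 0
G(17) = mex{0,0} = 1
G(18) = mex{1,1} = 0
G(19) = mex{0,0} = 1
G(20) = mex{1,1} = 0
G(21) = mex{0,0} = 1
G(22) = mex{1,1} = 0
G(23) = mex{0,0} = 1
G(24) = mex{1,1} = 0
G(25) = mex{0,0} = 1
G_B(25) = 1.
Stack C, S = {4, 5, 9}:
G(0) = 0
G(1) = mex{} = 0
G(2) = mex{} = 0
G(3) = mex{} = 0
G(4) = mex{0} = 1
G(5) = mex{0,0} = 1
G(6) = mex{0,0} = 1
G(7) = mex{0,0} = 1
G(8) = mex{1,0} = 2
G(9) = mex{1,1,0} = 2
G(10) = mex{1,1,0} = 2
G(11) = mex{1,1,0} = 2
G(12) = mex{2,1,0} = 3
G(13) = mex{2,2,1} = 0
G(14) = mex{2,2,1} = 0
G(15) = mex{2,2,1} = 0
G(16) = mex{3,2,1} = 0
G(17) = mex{0,3,2} = 1
G(18) = mex{0,0,2} = 1
G_C(18) = 1.
Combined Grundy value = 2 ⊕ 1 ⊕ 1 = 2.
A winning move leaves total XOR = 0, i.e. changes one component's Grundy value g to g ⊕ X where X is the current total.
Stack A: need g' = 2⊕2 = 0. Options: 19−3→G=1, 19−8→G=0. Hits: 1.
Stack B: need g' = 1⊕2 = 3. Options: 25−1→G=0, 25−5→G=0. Hits: 0.
Stack C: need g' = 1⊕2 = 3. Options: 18−4→G=0, 18−5→G=0, 18−9→G=2. Hits: 0.

1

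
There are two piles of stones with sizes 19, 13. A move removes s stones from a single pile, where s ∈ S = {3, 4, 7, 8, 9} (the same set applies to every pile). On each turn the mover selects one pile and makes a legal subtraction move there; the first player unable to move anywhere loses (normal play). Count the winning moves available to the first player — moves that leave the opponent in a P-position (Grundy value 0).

2

All piles use S = {3, 4, 7, 8, 9}:
n :  0  1  2  3  4  5  6  7  8  9 10 11 12 13 14 15 16 17 18 19
G :  0  0  0  1  1  1  2  2  2  3  3  3  0  0  0  1  1  1  2  2
Pile A: G(19) = 2.
Pile B: G(13) = 0.
Combined Grundy value = 2 ⊕ 0 = 2.
A winning move leaves total XOR = 0, i.e. changes one component's Grundy value g to g ⊕ X where X is the current total.
Pile A: need g' = 2⊕2 = 0. Options: 19−3→G=1, 19−4→G=1, 19−7→G=0, 19−8→G=3, 19−9→G=3. Hits: 1.
Pile B: need g' = 0⊕2 = 2. Options: 13−3→G=3, 13−4→G=3, 13−7→G=2, 13−8→G=1, 13−9→G=1. Hits: 1.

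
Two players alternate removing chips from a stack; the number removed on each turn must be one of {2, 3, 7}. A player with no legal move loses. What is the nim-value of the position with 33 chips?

1

n :  0  1  2  3  4  5  6  7  8  9 10 11 12 13 14 15 16 17 18 19 20 21 22 23 24 25 26 27 28 29 30 31 32 33
G :  0  0  1  1  2  0  0  1  1  2  0  0  1  1  2  0  0  1  1  2  0  0  1  1  2  0  0  1  1  2  0  0  1  1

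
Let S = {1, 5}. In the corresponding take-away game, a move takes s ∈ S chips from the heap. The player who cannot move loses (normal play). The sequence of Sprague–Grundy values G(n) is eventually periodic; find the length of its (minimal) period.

2

G(0) = 0
G(1) = mex{0} = 1
G(2) = mex{1} = 0
G(3) = mex{0} = 1
G(4) = mex{1} = 0
G(5) = mex{0,0} = 1
G(6) = mex{1,1} = 0
G(7) = mex{0,0} = 1
G(8) = mex{1,1} = 0
G(9) = mex{0,0} = 1
G(10) = mex{1,1} = 0
G(11) = mex{0,0} = 1
G(12) = mex{1,1} = 0
G(13) = mex{0,0} = 1
G(14) = mex{1,1} = 0
G(n+2) = G(n) holds for n = 0,…,4 (a full window of length max(S) = 5), so the sequence is purely periodic with period 2.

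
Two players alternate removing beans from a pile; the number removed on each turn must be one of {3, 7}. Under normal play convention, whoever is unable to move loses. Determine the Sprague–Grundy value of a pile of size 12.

G(0) = 0
G(1) = mex{} = 0
G(2) = mex{} = 0
G(3) = mex{0} = 1
G(4) = mex{0} = 1
G(5) = mex{0} = 1
G(6) = mex{1} = 0
G(7) = mex{1,0} = 2
G(8) = mex{1,0} = 2
G(9) = mex{0,0} = 1
G(10) = mex{2,1} = 0
G(11) = mex{2,1} = 0
G(12) = mex{1,1} = 0

0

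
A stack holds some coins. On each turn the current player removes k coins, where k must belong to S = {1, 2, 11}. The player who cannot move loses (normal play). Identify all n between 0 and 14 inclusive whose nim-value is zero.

0, 3, 6, 9, 12

G(0) = 0
G(1) = mex{0} = 1
G(2) = mex{1,0} = 2
G(3) = mex{2,1} = 0
G(4) = mex{0,2} = 1
G(5) = mex{1,0} = 2
G(6) = mex{2,1} = 0
G(7) = mex{0,2} = 1
G(8) = mex{1,0} = 2
G(9) = mex{2,1} = 0
G(10) = mex{0,2} = 1
G(11) = mex{1,0,0} = 2
G(12) = mex{2,1,1} = 0
G(13) = mex{0,2,2} = 1
G(14) = mex{1,0,0} = 2
P-positions are exactly the n with G(n) = 0.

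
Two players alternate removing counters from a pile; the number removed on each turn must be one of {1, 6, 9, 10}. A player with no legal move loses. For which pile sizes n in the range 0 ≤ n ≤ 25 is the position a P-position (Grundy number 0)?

0, 2, 4, 7, 15, 18, 20, 22

G(0) = 0
G(1) = mex{0} = 1
G(2) = mex{1} = 0
G(3) = mex{0} = 1
G(4) = mex{1} = 0
G(5) = mex{0} = 1
G(6) = mex{1,0} = 2
G(7) = mex{2,1} = 0
G(8) = mex{0,0} = 1
G(9) = mex{1,1,0} = 2
G(10) = mex{2,0,1,0} = 3
G(11) = mex{3,1,0,1} = 2
G(12) = mex{2,2,1,0} = 3
G(13) = mex{3,0,0,1} = 2
G(14) = mex{2,1,1,0} = 3
G(15) = mex{3,2,2,1} = 0
G(16) = mex{0,3,0,2} = 1
G(17) = mex{1,2,1,0} = 3
G(18) = mex{3,3,2,1} = 0
G(19) = mex{0,2,3,2} = 1
G(20) = mex{1,3,2,3} = 0
G(21) = mex{0,0,3,2} = 1
G(22) = mex{1,1,2,3} = 0
G(23) = mex{0,3,3,2} = 1
G(24) = mex{1,0,0,3} = 2
G(25) = mex{2,1,1,0} = 3
P-positions are exactly the n with G(n) = 0.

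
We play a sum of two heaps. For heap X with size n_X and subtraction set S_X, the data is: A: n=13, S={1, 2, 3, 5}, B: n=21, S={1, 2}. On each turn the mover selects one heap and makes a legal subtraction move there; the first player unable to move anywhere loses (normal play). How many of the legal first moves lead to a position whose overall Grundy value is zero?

Heap A, S = {1, 2, 3, 5}:
n :  0  1  2  3  4  5  6  7  8  9 10 11 12 13
G :  0  1  2  3  0  1  2  3  0  1  2  3  0  1
G_A(13) = 1.
Heap B, S = {1, 2}:
G(0) = 0
G(1) = mex{0} = 1
G(2) = mex{1,0} = 2
G(3) = mex{2,1} = 0
G(4) = mex{0,2} = 1
G(5) = mex{1,0} = 2
G(6) = mex{2,1} = 0
G(7) = mex{0,2} = 1
G(8) = mex{1,0} = 2
G(9) = mex{2,1} = 0
G(10) = mex{0,2} = 1
G(11) = mex{1,0} = 2
G(12) = mex{2,1} = 0
G(13) = mex{0,2} = 1
G(14) = mex{1,0} = 2
G(15) = mex{2,1} = 0
G(16) = mex{0,2} = 1
G(17) = mex{1,0} = 2
G(18) = mex{2,1} = 0
G(19) = mex{0,2} = 1
G(20) = mex{1,0} = 2
G(21) = mex{2,1} = 0
G_B(21) = 0.
Combined Grundy value = 1 ⊕ 0 = 1.
A winning move leaves total XOR = 0, i.e. changes one component's Grundy value g to g ⊕ X where X is the current total.
Heap A: need g' = 1⊕1 = 0. Options: 13−1→G=0, 13−2→G=3, 13−3→G=2, 13−5→G=0. Hits: 2.
Heap B: need g' = 0⊕1 = 1. Options: 21−1→G=2, 21−2→G=1. Hits: 1.

3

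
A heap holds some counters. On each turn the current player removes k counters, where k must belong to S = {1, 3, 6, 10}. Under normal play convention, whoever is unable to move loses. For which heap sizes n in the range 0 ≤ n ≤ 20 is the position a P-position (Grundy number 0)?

n :  0  1  2  3  4  5  6  7  8  9 10 11 12 13 14 15 16 17 18 19 20
G :  0  1  0  1  0  1  2  3  2  0  1  0  1  0  1  2  3  2  0  1  0
P-positions are exactly the n with G(n) = 0.

0, 2, 4, 9, 11, 13, 18, 20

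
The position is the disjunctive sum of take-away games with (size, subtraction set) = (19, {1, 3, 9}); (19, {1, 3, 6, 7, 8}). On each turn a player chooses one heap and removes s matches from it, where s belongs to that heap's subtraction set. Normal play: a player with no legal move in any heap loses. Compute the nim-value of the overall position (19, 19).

3

Heap A, S = {1, 3, 9}:
G(0) = 0
G(1) = mex{0} = 1
G(2) = mex{1} = 0
G(3) = mex{0,0} = 1
G(4) = mex{1,1} = 0
G(5) = mex{0,0} = 1
G(6) = mex{1,1} = 0
G(7) = mex{0,0} = 1
G(8) = mex{1,1} = 0
G(9) = mex{0,0,0} = 1
G(10) = mex{1,1,1} = 0
G(11) = mex{0,0,0} = 1
G(12) = mex{1,1,1} = 0
G(13) = mex{0,0,0} = 1
G(14) = mex{1,1,1} = 0
G(15) = mex{0,0,0} = 1
G(16) = mex{1,1,1} = 0
G(17) = mex{0,0,0} = 1
G(18) = mex{1,1,1} = 0
G(19) = mex{0,0,0} = 1
G_A(19) = 1.
Heap B, S = {1, 3, 6, 7, 8}:
G(0) = 0
G(1) = mex{0} = 1
G(2) = mex{1} = 0
G(3) = mex{0,0} = 1
G(4) = mex{1,1} = 0
G(5) = mex{0,0} = 1
G(6) = mex{1,1,0} = 2
G(7) = mex{2,0,1,0} = 3
G(8) = mex{3,1,0,1,0} = 2
G(9) = mex{2,2,1,0,1} = 3
G(10) = mex{3,3,0,1,0} = 2
G(11) = mex{2,2,1,0,1} = 3
G(12) = mex{3,3,2,1,0} = 4
G(13) = mex{4,2,3,2,1} = 0
G(14) = mex{0,3,2,3,2} = 1
G(15) = mex{1,4,3,2,3} = 0
G(16) = mex{0,0,2,3,2} = 1
G(17) = mex{1,1,3,2,3} = 0
G(18) = mex{0,0,4,3,2} = 1
G(19) = mex{1,1,0,4,3} = 2
G_B(19) = 2.
Combined Grundy value = 1 ⊕ 2 = 3.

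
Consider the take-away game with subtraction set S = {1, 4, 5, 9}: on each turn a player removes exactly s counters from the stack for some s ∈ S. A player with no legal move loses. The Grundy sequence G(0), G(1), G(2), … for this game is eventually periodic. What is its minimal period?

8

G(0) = 0
G(1) = mex{0} = 1
G(2) = mex{1} = 0
G(3) = mex{0} = 1
G(4) = mex{1,0} = 2
G(5) = mex{2,1,0} = 3
G(6) = mex{3,0,1} = 2
G(7) = mex{2,1,0} = 3
G(8) = mex{3,2,1} = 0
G(9) = mex{0,3,2,0} = 1
G(10) = mex{1,2,3,1} = 0
G(11) = mex{0,3,2,0} = 1
G(12) = mex{1,0,3,1} = 2
G(13) = mex{2,1,0,2} = 3
G(14) = mex{3,0,1,3} = 2
G(15) = mex{2,1,0,2} = 3
G(16) = mex{3,2,1,3} = 0
G(17) = mex{0,3,2,0} = 1
G(18) = mex{1,2,3,1} = 0
G(n+8) = G(n) holds for n = 0,…,8 (a full window of length max(S) = 9), so the sequence is purely periodic with period 8.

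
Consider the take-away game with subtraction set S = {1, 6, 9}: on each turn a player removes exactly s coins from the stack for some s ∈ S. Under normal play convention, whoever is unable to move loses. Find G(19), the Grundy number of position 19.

G(0) = 0
G(1) = mex{0} = 1
G(2) = mex{1} = 0
G(3) = mex{0} = 1
G(4) = mex{1} = 0
G(5) = mex{0} = 1
G(6) = mex{1,0} = 2
G(7) = mex{2,1} = 0
G(8) = mex{0,0} = 1
G(9) = mex{1,1,0} = 2
G(10) = mex{2,0,1} = 3
G(11) = mex{3,1,0} = 2
G(12) = mex{2,2,1} = 0
G(13) = mex{0,0,0} = 1
G(14) = mex{1,1,1} = 0
G(15) = mex{0,2,2} = 1
G(16) = mex{1,3,0} = 2
G(17) = mex{2,2,1} = 0
G(18) = mex{0,0,2} = 1
G(19) = mex{1,1,3} = 0

0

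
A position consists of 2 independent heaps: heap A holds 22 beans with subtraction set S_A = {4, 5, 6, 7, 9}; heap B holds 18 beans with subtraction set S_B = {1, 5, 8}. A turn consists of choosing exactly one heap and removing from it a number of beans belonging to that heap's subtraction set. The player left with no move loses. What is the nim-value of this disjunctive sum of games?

Heap A, S = {4, 5, 6, 7, 9}:
n :  0  1  2  3  4  5  6  7  8  9 10 11 12 13 14 15 16 17 18 19 20 21 22
G :  0  0  0  0  1  1  1  1  2  2  2  2  3  0  0  0  0  1  1  1  1  2  2
G_A(22) = 2.
Heap B, S = {1, 5, 8}:
n :  0  1  2  3  4  5  6  7  8  9 10 11 12 13 14 15 16 17 18
G :  0  1  0  1  0  1  0  1  2  3  2  3  2  0  1  0  1  0  1
G_B(18) = 1.
Combined Grundy value = 2 ⊕ 1 = 3.

3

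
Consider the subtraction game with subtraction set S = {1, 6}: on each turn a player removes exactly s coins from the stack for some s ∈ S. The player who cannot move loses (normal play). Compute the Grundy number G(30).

0

n :  0  1  2  3  4  5  6  7  8  9 10 11 12 13 14 15 16 17 18 19 20 21 22 23 24 25 26 27 28 29 30
G :  0  1  0  1  0  1  2  0  1  0  1  0  1  2  0  1  0  1  0  1  2  0  1  0  1  0  1  2  0  1  0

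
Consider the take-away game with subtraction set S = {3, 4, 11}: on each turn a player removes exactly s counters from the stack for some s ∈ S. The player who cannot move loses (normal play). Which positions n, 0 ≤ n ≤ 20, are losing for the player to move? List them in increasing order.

G(0) = 0
G(1) = mex{} = 0
G(2) = mex{} = 0
G(3) = mex{0} = 1
G(4) = mex{0,0} = 1
G(5) = mex{0,0} = 1
G(6) = mex{1,0} = 2
G(7) = mex{1,1} = 0
G(8) = mex{1,1} = 0
G(9) = mex{2,1} = 0
G(10) = mex{0,2} = 1
G(11) = mex{0,0,0} = 1
G(12) = mex{0,0,0} = 1
G(13) = mex{1,0,0} = 2
G(14) = mex{1,1,1} = 0
G(15) = mex{1,1,1} = 0
G(16) = mex{2,1,1} = 0
G(17) = mex{0,2,2} = 1
G(18) = mex{0,0,0} = 1
G(19) = mex{0,0,0} = 1
G(20) = mex{1,0,0} = 2
P-positions are exactly the n with G(n) = 0.

0, 1, 2, 7, 8, 9, 14, 15, 16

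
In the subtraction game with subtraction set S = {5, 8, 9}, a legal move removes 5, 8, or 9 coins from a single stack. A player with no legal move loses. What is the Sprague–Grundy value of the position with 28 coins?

0

n :  0  1  2  3  4  5  6  7  8  9 10 11 12 13 14 15 16 17 18 19 20 21 22 23 24 25 26 27 28
G :  0  0  0  0  0  1  1  1  1  1  2  2  2  2  0  0  0  0  0  1  1  1  1  1  2  2  2  2  0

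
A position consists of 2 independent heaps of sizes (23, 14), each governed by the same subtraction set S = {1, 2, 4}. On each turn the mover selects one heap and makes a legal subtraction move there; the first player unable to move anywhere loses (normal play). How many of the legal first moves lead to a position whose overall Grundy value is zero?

0

All heaps use S = {1, 2, 4}:
n :  0  1  2  3  4  5  6  7  8  9 10 11 12 13 14 15 16 17 18 19 20 21 22 23
G :  0  1  2  0  1  2  0  1  2  0  1  2  0  1  2  0  1  2  0  1  2  0  1  2
Heap A: G(23) = 2.
Heap B: G(14) = 2.
Combined Grundy value = 2 ⊕ 2 = 0.
A winning move leaves total XOR = 0, i.e. changes one component's Grundy value g to g ⊕ X where X is the current total.
Heap A: target g' = 2⊕0 = 2, but every legal move changes the Grundy value (mex property), so 0 moves.
Heap B: target g' = 2⊕0 = 2, but every legal move changes the Grundy value (mex property), so 0 moves.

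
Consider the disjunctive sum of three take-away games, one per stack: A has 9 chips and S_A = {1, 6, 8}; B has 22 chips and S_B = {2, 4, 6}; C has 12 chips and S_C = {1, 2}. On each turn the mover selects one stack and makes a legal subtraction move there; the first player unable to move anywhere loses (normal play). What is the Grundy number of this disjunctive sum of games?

3

Stack A, S = {1, 6, 8}:
n : 0 1 2 3 4 5 6 7 8 9
G : 0 1 0 1 0 1 2 0 1 0
G_A(9) = 0.
Stack B, S = {2, 4, 6}:
G(0) = 0
G(1) = mex{} = 0
G(2) = mex{0} = 1
G(3) = mex{0} = 1
G(4) = mex{1,0} = 2
G(5) = mex{1,0} = 2
G(6) = mex{2,1,0} = 3
G(7) = mex{2,1,0} = 3
G(8) = mex{3,2,1} = 0
G(9) = mex{3,2,1} = 0
G(10) = mex{0,3,2} = 1
G(11) = mex{0,3,2} = 1
G(12) = mex{1,0,3} = 2
G(13) = mex{1,0,3} = 2
G(14) = mex{2,1,0} = 3
G(15) = mex{2,1,0} = 3
G(16) = mex{3,2,1} = 0
G(17) = mex{3,2,1} = 0
G(18) = mex{0,3,2} = 1
G(19) = mex{0,3,2} = 1
G(20) = mex{1,0,3} = 2
G(21) = mex{1,0,3} = 2
G(22) = mex{2,1,0} = 3
G_B(22) = 3.
Stack C, S = {1, 2}:
n :  0  1  2  3  4  5  6  7  8  9 10 11 12
G :  0  1  2  0  1  2  0  1  2  0  1  2  0
G_C(12) = 0.
Combined Grundy value = 0 ⊕ 3 ⊕ 0 = 3.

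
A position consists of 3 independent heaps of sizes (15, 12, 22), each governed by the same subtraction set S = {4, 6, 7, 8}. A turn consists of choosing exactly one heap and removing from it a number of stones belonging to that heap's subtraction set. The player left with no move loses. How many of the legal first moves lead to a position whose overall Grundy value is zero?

6

All heaps use S = {4, 6, 7, 8}:
n :  0  1  2  3  4  5  6  7  8  9 10 11 12 13 14 15 16 17 18 19 20 21 22
G :  0  0  0  0  1  1  1  1  2  2  2  2  0  0  0  0  1  1  1  1  2  2  2
Heap A: G(15) = 0.
Heap B: G(12) = 0.
Heap C: G(22) = 2.
Combined Grundy value = 0 ⊕ 0 ⊕ 2 = 2.
A winning move leaves total XOR = 0, i.e. changes one component's Grundy value g to g ⊕ X where X is the current total.
Heap A: need g' = 0⊕2 = 2. Options: 15−4→G=2, 15−6→G=2, 15−7→G=2, 15−8→G=1. Hits: 3.
Heap B: need g' = 0⊕2 = 2. Options: 12−4→G=2, 12−6→G=1, 12−7→G=1, 12−8→G=1. Hits: 1.
Heap C: need g' = 2⊕2 = 0. Options: 22−4→G=1, 22−6→G=1, 22−7→G=0, 22−8→G=0. Hits: 2.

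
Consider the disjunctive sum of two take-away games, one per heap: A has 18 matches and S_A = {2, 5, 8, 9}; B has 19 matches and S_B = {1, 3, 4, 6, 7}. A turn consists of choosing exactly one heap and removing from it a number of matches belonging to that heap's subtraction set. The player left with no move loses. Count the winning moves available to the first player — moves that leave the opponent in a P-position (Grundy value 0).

Heap A, S = {2, 5, 8, 9}:
G(0) = 0
G(1) = mex{} = 0
G(2) = mex{0} = 1
G(3) = mex{0} = 1
G(4) = mex{1} = 0
G(5) = mex{1,0} = 2
G(6) = mex{0,0} = 1
G(7) = mex{2,1} = 0
G(8) = mex{1,1,0} = 2
G(9) = mex{0,0,0,0} = 1
G(10) = mex{2,2,1,0} = 3
G(11) = mex{1,1,1,1} = 0
G(12) = mex{3,0,0,1} = 2
G(13) = mex{0,2,2,0} = 1
G(14) = mex{2,1,1,2} = 0
G(15) = mex{1,3,0,1} = 2
G(16) = mex{0,0,2,0} = 1
G(17) = mex{2,2,1,2} = 0
G(18) = mex{1,1,3,1} = 0
G_A(18) = 0.
Heap B, S = {1, 3, 4, 6, 7}:
n :  0  1  2  3  4  5  6  7  8  9 10 11 12 13 14 15 16 17 18 19
G :  0  1  0  1  2  3  2  3  4  5  0  1  0  1  2  3  2  3  4  5
G_B(19) = 5.
Combined Grundy value = 0 ⊕ 5 = 5.
A winning move leaves total XOR = 0, i.e. changes one component's Grundy value g to g ⊕ X where X is the current total.
Heap A: need g' = 0⊕5 = 5. Options: 18−2→G=1, 18−5→G=1, 18−8→G=3, 18−9→G=1. Hits: 0.
Heap B: need g' = 5⊕5 = 0. Options: 19−1→G=4, 19−3→G=2, 19−4→G=3, 19−6→G=1, 19−7→G=0. Hits: 1.

1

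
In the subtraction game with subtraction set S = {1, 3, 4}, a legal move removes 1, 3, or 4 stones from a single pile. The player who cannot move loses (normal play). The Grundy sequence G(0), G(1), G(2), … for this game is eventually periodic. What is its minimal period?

G(0) = 0
G(1) = mex{0} = 1
G(2) = mex{1} = 0
G(3) = mex{0,0} = 1
G(4) = mex{1,1,0} = 2
G(5) = mex{2,0,1} = 3
G(6) = mex{3,1,0} = 2
G(7) = mex{2,2,1} = 0
G(8) = mex{0,3,2} = 1
G(9) = mex{1,2,3} = 0
G(10) = mex{0,0,2} = 1
G(11) = mex{1,1,0} = 2
G(12) = mex{2,0,1} = 3
G(13) = mex{3,1,0} = 2
G(14) = mex{2,2,1} = 0
G(15) = mex{0,3,2} = 1
G(n+7) = G(n) holds for n = 0,…,3 (a full window of length max(S) = 4), so the sequence is purely periodic with period 7.

7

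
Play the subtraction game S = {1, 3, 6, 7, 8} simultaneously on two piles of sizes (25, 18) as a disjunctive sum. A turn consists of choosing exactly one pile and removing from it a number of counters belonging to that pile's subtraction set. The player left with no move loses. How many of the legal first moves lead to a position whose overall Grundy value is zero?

2

All piles use S = {1, 3, 6, 7, 8}:
n :  0  1  2  3  4  5  6  7  8  9 10 11 12 13 14 15 16 17 18 19 20 21 22 23 24 25
G :  0  1  0  1  0  1  2  3  2  3  2  3  4  0  1  0  1  0  1  2  3  2  3  2  3  4
Pile A: G(25) = 4.
Pile B: G(18) = 1.
Combined Grundy value = 4 ⊕ 1 = 5.
A winning move leaves total XOR = 0, i.e. changes one component's Grundy value g to g ⊕ X where X is the current total.
Pile A: need g' = 4⊕5 = 1. Options: 25−1→G=3, 25−3→G=3, 25−6→G=2, 25−7→G=1, 25−8→G=0. Hits: 1.
Pile B: need g' = 1⊕5 = 4. Options: 18−1→G=0, 18−3→G=0, 18−6→G=4, 18−7→G=3, 18−8→G=2. Hits: 1.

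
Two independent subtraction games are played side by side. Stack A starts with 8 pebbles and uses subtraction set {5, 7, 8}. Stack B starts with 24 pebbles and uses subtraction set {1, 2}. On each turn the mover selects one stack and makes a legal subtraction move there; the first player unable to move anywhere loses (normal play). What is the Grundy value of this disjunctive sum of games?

Stack A, S = {5, 7, 8}:
G(0) = 0
G(1) = mex{} = 0
G(2) = mex{} = 0
G(3) = mex{} = 0
G(4) = mex{} = 0
G(5) = mex{0} = 1
G(6) = mex{0} = 1
G(7) = mex{0,0} = 1
G(8) = mex{0,0,0} = 1
G_A(8) = 1.
Stack B, S = {1, 2}:
n :  0  1  2  3  4  5  6  7  8  9 10 11 12 13 14 15 16 17 18 19 20 21 22 23 24
G :  0  1  2  0  1  2  0  1  2  0  1  2  0  1  2  0  1  2  0  1  2  0  1  2  0
G_B(24) = 0.
Combined Grundy value = 1 ⊕ 0 = 1.

1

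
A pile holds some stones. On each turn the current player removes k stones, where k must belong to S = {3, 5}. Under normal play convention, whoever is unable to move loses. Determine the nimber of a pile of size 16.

0

n :  0  1  2  3  4  5  6  7  8  9 10 11 12 13 14 15 16
G :  0  0  0  1  1  1  2  2  0  0  0  1  1  1  2  2  0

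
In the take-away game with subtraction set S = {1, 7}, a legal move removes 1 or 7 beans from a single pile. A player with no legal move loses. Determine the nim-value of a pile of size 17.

G(0) = 0
G(1) = mex{0} = 1
G(2) = mex{1} = 0
G(3) = mex{0} = 1
G(4) = mex{1} = 0
G(5) = mex{0} = 1
G(6) = mex{1} = 0
G(7) = mex{0,0} = 1
G(8) = mex{1,1} = 0
G(9) = mex{0,0} = 1
G(10) = mex{1,1} = 0
G(11) = mex{0,0} = 1
G(12) = mex{1,1} = 0
G(13) = mex{0,0} = 1
G(14) = mex{1,1} = 0
G(15) = mex{0,0} = 1
G(16) = mex{1,1} = 0
G(17) = mex{0,0} = 1

1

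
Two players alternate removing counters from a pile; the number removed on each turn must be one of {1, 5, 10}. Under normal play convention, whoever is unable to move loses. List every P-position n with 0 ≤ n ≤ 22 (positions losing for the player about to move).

G(0) = 0
G(1) = mex{0} = 1
G(2) = mex{1} = 0
G(3) = mex{0} = 1
G(4) = mex{1} = 0
G(5) = mex{0,0} = 1
G(6) = mex{1,1} = 0
G(7) = mex{0,0} = 1
G(8) = mex{1,1} = 0
G(9) = mex{0,0} = 1
G(10) = mex{1,1,0} = 2
G(11) = mex{2,0,1} = 3
G(12) = mex{3,1,0} = 2
G(13) = mex{2,0,1} = 3
G(14) = mex{3,1,0} = 2
G(15) = mex{2,2,1} = 0
G(16) = mex{0,3,0} = 1
G(17) = mex{1,2,1} = 0
G(18) = mex{0,3,0} = 1
G(19) = mex{1,2,1} = 0
G(20) = mex{0,0,2} = 1
G(21) = mex{1,1,3} = 0
G(22) = mex{0,0,2} = 1
P-positions are exactly the n with G(n) = 0.

0, 2, 4, 6, 8, 15, 17, 19, 21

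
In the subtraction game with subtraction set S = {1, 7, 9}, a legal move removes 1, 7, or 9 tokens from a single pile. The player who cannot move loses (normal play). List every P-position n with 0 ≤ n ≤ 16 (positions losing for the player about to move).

0, 2, 4, 6, 8, 10, 12, 14, 16

n :  0  1  2  3  4  5  6  7  8  9 10 11 12 13 14 15 16
G :  0  1  0  1  0  1  0  1  0  1  0  1  0  1  0  1  0
P-positions are exactly the n with G(n) = 0.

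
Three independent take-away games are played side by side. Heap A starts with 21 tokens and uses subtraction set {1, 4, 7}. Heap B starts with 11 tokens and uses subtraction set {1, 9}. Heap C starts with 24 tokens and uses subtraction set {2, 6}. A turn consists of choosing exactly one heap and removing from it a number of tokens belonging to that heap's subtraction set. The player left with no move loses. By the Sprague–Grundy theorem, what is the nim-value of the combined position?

Heap A, S = {1, 4, 7}:
n :  0  1  2  3  4  5  6  7  8  9 10 11 12 13 14 15 16 17 18 19 20 21
G :  0  1  0  1  2  0  1  2  0  1  0  1  2  0  1  2  0  1  0  1  2  0
G_A(21) = 0.
Heap B, S = {1, 9}:
n :  0  1  2  3  4  5  6  7  8  9 10 11
G :  0  1  0  1  0  1  0  1  0  1  0  1
G_B(11) = 1.
Heap C, S = {2, 6}:
n :  0  1  2  3  4  5  6  7  8  9 10 11 12 13 14 15 16 17 18 19 20 21 22 23 24
G :  0  0  1  1  0  0  1  1  0  0  1  1  0  0  1  1  0  0  1  1  0  0  1  1  0
G_C(24) = 0.
Combined Grundy value = 0 ⊕ 1 ⊕ 0 = 1.

1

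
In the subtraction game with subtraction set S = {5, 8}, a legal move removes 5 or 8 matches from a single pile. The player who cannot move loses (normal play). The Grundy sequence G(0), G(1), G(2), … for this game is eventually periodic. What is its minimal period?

G(0) = 0
G(1) = mex{} = 0
G(2) = mex{} = 0
G(3) = mex{} = 0
G(4) = mex{} = 0
G(5) = mex{0} = 1
G(6) = mex{0} = 1
G(7) = mex{0} = 1
G(8) = mex{0,0} = 1
G(9) = mex{0,0} = 1
G(10) = mex{1,0} = 2
G(11) = mex{1,0} = 2
G(12) = mex{1,0} = 2
G(13) = mex{1,1} = 0
G(14) = mex{1,1} = 0
G(15) = mex{2,1} = 0
G(16) = mex{2,1} = 0
G(17) = mex{2,1} = 0
G(18) = mex{0,2} = 1
G(19) = mex{0,2} = 1
G(20) = mex{0,2} = 1
G(21) = mex{0,0} = 1
G(22) = mex{0,0} = 1
G(23) = mex{1,0} = 2
G(24) = mex{1,0} = 2
G(25) = mex{1,0} = 2
G(26) = mex{1,1} = 0
G(27) = mex{1,1} = 0
G(n+13) = G(n) holds for n = 0,…,7 (a full window of length max(S) = 8), so the sequence is purely periodic with period 13.

13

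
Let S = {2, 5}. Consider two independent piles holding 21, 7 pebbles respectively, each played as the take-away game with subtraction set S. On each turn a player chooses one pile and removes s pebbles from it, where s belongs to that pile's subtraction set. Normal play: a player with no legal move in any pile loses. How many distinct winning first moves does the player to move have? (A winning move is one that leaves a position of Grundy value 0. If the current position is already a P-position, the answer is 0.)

All piles use S = {2, 5}:
G(0) = 0
G(1) = mex{} = 0
G(2) = mex{0} = 1
G(3) = mex{0} = 1
G(4) = mex{1} = 0
G(5) = mex{1,0} = 2
G(6) = mex{0,0} = 1
G(7) = mex{2,1} = 0
G(8) = mex{1,1} = 0
G(9) = mex{0,0} = 1
G(10) = mex{0,2} = 1
G(11) = mex{1,1} = 0
G(12) = mex{1,0} = 2
G(13) = mex{0,0} = 1
G(14) = mex{2,1} = 0
G(15) = mex{1,1} = 0
G(16) = mex{0,0} = 1
G(17) = mex{0,2} = 1
G(18) = mex{1,1} = 0
G(19) = mex{1,0} = 2
G(20) = mex{0,0} = 1
G(21) = mex{2,1} = 0
Pile A: G(21) = 0.
Pile B: G(7) = 0.
Combined Grundy value = 0 ⊕ 0 = 0.
A winning move leaves total XOR = 0, i.e. changes one component's Grundy value g to g ⊕ X where X is the current total.
Pile A: target g' = 0⊕0 = 0, but every legal move changes the Grundy value (mex property), so 0 moves.
Pile B: target g' = 0⊕0 = 0, but every legal move changes the Grundy value (mex property), so 0 moves.

0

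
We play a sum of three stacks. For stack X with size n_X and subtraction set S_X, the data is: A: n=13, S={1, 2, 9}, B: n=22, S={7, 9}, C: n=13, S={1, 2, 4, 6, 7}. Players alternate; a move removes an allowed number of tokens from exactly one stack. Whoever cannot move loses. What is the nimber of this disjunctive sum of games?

2

Stack A, S = {1, 2, 9}:
n :  0  1  2  3  4  5  6  7  8  9 10 11 12 13
G :  0  1  2  0  1  2  0  1  2  3  0  1  2  0
G_A(13) = 0.
Stack B, S = {7, 9}:
G(0) = 0
G(1) = mex{} = 0
G(2) = mex{} = 0
G(3) = mex{} = 0
G(4) = mex{} = 0
G(5) = mex{} = 0
G(6) = mex{} = 0
G(7) = mex{0} = 1
G(8) = mex{0} = 1
G(9) = mex{0,0} = 1
G(10) = mex{0,0} = 1
G(11) = mex{0,0} = 1
G(12) = mex{0,0} = 1
G(13) = mex{0,0} = 1
G(14) = mex{1,0} = 2
G(15) = mex{1,0} = 2
G(16) = mex{1,1} = 0
G(17) = mex{1,1} = 0
G(18) = mex{1,1} = 0
G(19) = mex{1,1} = 0
G(20) = mex{1,1} = 0
G(21) = mex{2,1} = 0
G(22) = mex{2,1} = 0
G_B(22) = 0.
Stack C, S = {1, 2, 4, 6, 7}:
G(0) = 0
G(1) = mex{0} = 1
G(2) = mex{1,0} = 2
G(3) = mex{2,1} = 0
G(4) = mex{0,2,0} = 1
G(5) = mex{1,0,1} = 2
G(6) = mex{2,1,2,0} = 3
G(7) = mex{3,2,0,1,0} = 4
G(8) = mex{4,3,1,2,1} = 0
G(9) = mex{0,4,2,0,2} = 1
G(10) = mex{1,0,3,1,0} = 2
G(11) = mex{2,1,4,2,1} = 0
G(12) = mex{0,2,0,3,2} = 1
G(13) = mex{1,0,1,4,3} = 2
G_C(13) = 2.
Combined Grundy value = 0 ⊕ 0 ⊕ 2 = 2.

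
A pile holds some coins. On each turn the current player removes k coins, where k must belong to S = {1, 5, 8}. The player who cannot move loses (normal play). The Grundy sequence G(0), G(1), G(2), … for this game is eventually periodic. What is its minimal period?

G(0) = 0
G(1) = mex{0} = 1
G(2) = mex{1} = 0
G(3) = mex{0} = 1
G(4) = mex{1} = 0
G(5) = mex{0,0} = 1
G(6) = mex{1,1} = 0
G(7) = mex{0,0} = 1
G(8) = mex{1,1,0} = 2
G(9) = mex{2,0,1} = 3
G(10) = mex{3,1,0} = 2
G(11) = mex{2,0,1} = 3
G(12) = mex{3,1,0} = 2
G(13) = mex{2,2,1} = 0
G(14) = mex{0,3,0} = 1
G(15) = mex{1,2,1} = 0
G(16) = mex{0,3,2} = 1
G(17) = mex{1,2,3} = 0
G(18) = mex{0,0,2} = 1
G(19) = mex{1,1,3} = 0
G(20) = mex{0,0,2} = 1
G(21) = mex{1,1,0} = 2
G(22) = mex{2,0,1} = 3
G(23) = mex{3,1,0} = 2
G(24) = mex{2,0,1} = 3
G(25) = mex{3,1,0} = 2
G(26) = mex{2,2,1} = 0
G(27) = mex{0,3,0} = 1
G(n+13) = G(n) holds for n = 0,…,7 (a full window of length max(S) = 8), so the sequence is purely periodic with period 13.

13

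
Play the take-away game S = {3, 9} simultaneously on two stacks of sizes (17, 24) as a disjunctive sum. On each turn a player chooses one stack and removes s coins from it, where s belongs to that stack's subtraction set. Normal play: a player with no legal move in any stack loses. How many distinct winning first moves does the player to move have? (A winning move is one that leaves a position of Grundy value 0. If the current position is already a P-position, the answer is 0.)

All stacks use S = {3, 9}:
n :  0  1  2  3  4  5  6  7  8  9 10 11 12 13 14 15 16 17 18 19 20 21 22 23 24
G :  0  0  0  1  1  1  0  0  0  1  1  1  0  0  0  1  1  1  0  0  0  1  1  1  0
Stack A: G(17) = 1.
Stack B: G(24) = 0.
Combined Grundy value = 1 ⊕ 0 = 1.
A winning move leaves total XOR = 0, i.e. changes one component's Grundy value g to g ⊕ X where X is the current total.
Stack A: need g' = 1⊕1 = 0. Options: 17−3→G=0, 17−9→G=0. Hits: 2.
Stack B: need g' = 0⊕1 = 1. Options: 24−3→G=1, 24−9→G=1. Hits: 2.

4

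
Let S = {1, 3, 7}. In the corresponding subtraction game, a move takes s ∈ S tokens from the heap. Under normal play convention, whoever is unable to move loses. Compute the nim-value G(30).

0

n :  0  1  2  3  4  5  6  7  8  9 10 11 12 13 14 15 16 17 18 19 20 21 22 23 24 25 26 27 28 29 30
G :  0  1  0  1  0  1  0  1  0  1  0  1  0  1  0  1  0  1  0  1  0  1  0  1  0  1  0  1  0  1  0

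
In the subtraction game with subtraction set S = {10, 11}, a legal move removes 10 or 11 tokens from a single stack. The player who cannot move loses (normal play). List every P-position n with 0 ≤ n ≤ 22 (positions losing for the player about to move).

n :  0  1  2  3  4  5  6  7  8  9 10 11 12 13 14 15 16 17 18 19 20 21 22
G :  0  0  0  0  0  0  0  0  0  0  1  1  1  1  1  1  1  1  1  1  2  0  0
P-positions are exactly the n with G(n) = 0.

0, 1, 2, 3, 4, 5, 6, 7, 8, 9, 21, 22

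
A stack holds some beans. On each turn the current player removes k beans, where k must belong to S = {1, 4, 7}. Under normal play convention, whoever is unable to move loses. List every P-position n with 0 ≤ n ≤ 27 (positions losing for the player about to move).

n :  0  1  2  3  4  5  6  7  8  9 10 11 12 13 14 15 16 17 18 19 20 21 22 23 24 25 26 27
G :  0  1  0  1  2  0  1  2  0  1  0  1  2  0  1  2  0  1  0  1  2  0  1  2  0  1  0  1
P-positions are exactly the n with G(n) = 0.

0, 2, 5, 8, 10, 13, 16, 18, 21, 24, 26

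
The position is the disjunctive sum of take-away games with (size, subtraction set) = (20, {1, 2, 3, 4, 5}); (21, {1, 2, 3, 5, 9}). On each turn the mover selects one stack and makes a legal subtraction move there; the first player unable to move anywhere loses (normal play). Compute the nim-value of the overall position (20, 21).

3

Stack A, S = {1, 2, 3, 4, 5}:
n :  0  1  2  3  4  5  6  7  8  9 10 11 12 13 14 15 16 17 18 19 20
G :  0  1  2  3  4  5  0  1  2  3  4  5  0  1  2  3  4  5  0  1  2
G_A(20) = 2.
Stack B, S = {1, 2, 3, 5, 9}:
G(0) = 0
G(1) = mex{0} = 1
G(2) = mex{1,0} = 2
G(3) = mex{2,1,0} = 3
G(4) = mex{3,2,1} = 0
G(5) = mex{0,3,2,0} = 1
G(6) = mex{1,0,3,1} = 2
G(7) = mex{2,1,0,2} = 3
G(8) = mex{3,2,1,3} = 0
G(9) = mex{0,3,2,0,0} = 1
G(10) = mex{1,0,3,1,1} = 2
G(11) = mex{2,1,0,2,2} = 3
G(12) = mex{3,2,1,3,3} = 0
G(13) = mex{0,3,2,0,0} = 1
G(14) = mex{1,0,3,1,1} = 2
G(15) = mex{2,1,0,2,2} = 3
G(16) = mex{3,2,1,3,3} = 0
G(17) = mex{0,3,2,0,0} = 1
G(18) = mex{1,0,3,1,1} = 2
G(19) = mex{2,1,0,2,2} = 3
G(20) = mex{3,2,1,3,3} = 0
G(21) = mex{0,3,2,0,0} = 1
G_B(21) = 1.
Combined Grundy value = 2 ⊕ 1 = 3.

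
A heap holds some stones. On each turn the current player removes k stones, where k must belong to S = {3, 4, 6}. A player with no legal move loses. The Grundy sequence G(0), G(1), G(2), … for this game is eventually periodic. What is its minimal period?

9

G(0) = 0
G(1) = mex{} = 0
G(2) = mex{} = 0
G(3) = mex{0} = 1
G(4) = mex{0,0} = 1
G(5) = mex{0,0} = 1
G(6) = mex{1,0,0} = 2
G(7) = mex{1,1,0} = 2
G(8) = mex{1,1,0} = 2
G(9) = mex{2,1,1} = 0
G(10) = mex{2,2,1} = 0
G(11) = mex{2,2,1} = 0
G(12) = mex{0,2,2} = 1
G(13) = mex{0,0,2} = 1
G(14) = mex{0,0,2} = 1
G(15) = mex{1,0,0} = 2
G(16) = mex{1,1,0} = 2
G(17) = mex{1,1,0} = 2
G(18) = mex{2,1,1} = 0
G(19) = mex{2,2,1} = 0
G(n+9) = G(n) holds for n = 0,…,5 (a full window of length max(S) = 6), so the sequence is purely periodic with period 9.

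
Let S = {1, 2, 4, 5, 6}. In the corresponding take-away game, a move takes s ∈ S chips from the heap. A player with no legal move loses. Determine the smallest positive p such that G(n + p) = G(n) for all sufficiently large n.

10

G(0) = 0
G(1) = mex{0} = 1
G(2) = mex{1,0} = 2
G(3) = mex{2,1} = 0
G(4) = mex{0,2,0} = 1
G(5) = mex{1,0,1,0} = 2
G(6) = mex{2,1,2,1,0} = 3
G(7) = mex{3,2,0,2,1} = 4
G(8) = mex{4,3,1,0,2} = 5
G(9) = mex{5,4,2,1,0} = 3
G(10) = mex{3,5,3,2,1} = 0
G(11) = mex{0,3,4,3,2} = 1
G(12) = mex{1,0,5,4,3} = 2
G(13) = mex{2,1,3,5,4} = 0
G(14) = mex{0,2,0,3,5} = 1
G(15) = mex{1,0,1,0,3} = 2
G(16) = mex{2,1,2,1,0} = 3
G(17) = mex{3,2,0,2,1} = 4
G(18) = mex{4,3,1,0,2} = 5
G(19) = mex{5,4,2,1,0} = 3
G(20) = mex{3,5,3,2,1} = 0
G(21) = mex{0,3,4,3,2} = 1
G(n+10) = G(n) holds for n = 0,…,5 (a full window of length max(S) = 6), so the sequence is purely periodic with period 10.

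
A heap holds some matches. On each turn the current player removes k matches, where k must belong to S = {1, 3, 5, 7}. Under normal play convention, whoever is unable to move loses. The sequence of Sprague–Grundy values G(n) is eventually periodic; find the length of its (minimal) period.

2

n :  0  1  2  3  4  5  6  7  8  9 10 11 12 13 14
G :  0  1  0  1  0  1  0  1  0  1  0  1  0  1  0
G(n+2) = G(n) holds for n = 0,…,6 (a full window of length max(S) = 7), so the sequence is purely periodic with period 2.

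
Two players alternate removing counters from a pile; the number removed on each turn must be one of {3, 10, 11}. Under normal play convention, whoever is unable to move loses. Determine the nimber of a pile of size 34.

G(0) = 0
G(1) = mex{} = 0
G(2) = mex{} = 0
G(3) = mex{0} = 1
G(4) = mex{0} = 1
G(5) = mex{0} = 1
G(6) = mex{1} = 0
G(7) = mex{1} = 0
G(8) = mex{1} = 0
G(9) = mex{0} = 1
G(10) = mex{0,0} = 1
G(11) = mex{0,0,0} = 1
G(12) = mex{1,0,0} = 2
G(13) = mex{1,1,0} = 2
G(14) = mex{1,1,1} = 0
G(15) = mex{2,1,1} = 0
G(16) = mex{2,0,1} = 3
G(17) = mex{0,0,0} = 1
G(18) = mex{0,0,0} = 1
G(19) = mex{3,1,0} = 2
G(20) = mex{1,1,1} = 0
G(21) = mex{1,1,1} = 0
G(22) = mex{2,2,1} = 0
G(23) = mex{0,2,2} = 1
G(24) = mex{0,0,2} = 1
G(25) = mex{0,0,0} = 1
G(26) = mex{1,3,0} = 2
G(27) = mex{1,1,3} = 0
G(28) = mex{1,1,1} = 0
G(29) = mex{2,2,1} = 0
G(30) = mex{0,0,2} = 1
G(31) = mex{0,0,0} = 1
G(32) = mex{0,0,0} = 1
G(33) = mex{1,1,0} = 2
G(34) = mex{1,1,1} = 0

0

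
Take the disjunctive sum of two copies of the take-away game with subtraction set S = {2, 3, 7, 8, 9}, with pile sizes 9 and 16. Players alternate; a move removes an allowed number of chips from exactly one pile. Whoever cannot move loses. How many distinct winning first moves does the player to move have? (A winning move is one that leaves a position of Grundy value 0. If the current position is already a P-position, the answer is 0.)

5

All piles use S = {2, 3, 7, 8, 9}:
n :  0  1  2  3  4  5  6  7  8  9 10 11 12 13 14 15 16
G :  0  0  1  1  2  0  0  1  1  2  2  0  3  1  2  2  0
Pile A: G(9) = 2.
Pile B: G(16) = 0.
Combined Grundy value = 2 ⊕ 0 = 2.
A winning move leaves total XOR = 0, i.e. changes one component's Grundy value g to g ⊕ X where X is the current total.
Pile A: need g' = 2⊕2 = 0. Options: 9−2→G=1, 9−3→G=0, 9−7→G=1, 9−8→G=0, 9−9→G=0. Hits: 3.
Pile B: need g' = 0⊕2 = 2. Options: 16−2→G=2, 16−3→G=1, 16−7→G=2, 16−8→G=1, 16−9→G=1. Hits: 2.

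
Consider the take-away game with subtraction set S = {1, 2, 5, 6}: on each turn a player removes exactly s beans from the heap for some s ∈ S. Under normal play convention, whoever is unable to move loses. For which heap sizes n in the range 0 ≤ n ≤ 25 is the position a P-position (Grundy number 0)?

n :  0  1  2  3  4  5  6  7  8  9 10 11 12 13 14 15 16 17 18 19 20 21 22 23 24 25
G :  0  1  2  0  1  2  3  0  1  2  0  1  2  3  0  1  2  0  1  2  3  0  1  2  0  1
P-positions are exactly the n with G(n) = 0.

0, 3, 7, 10, 14, 17, 21, 24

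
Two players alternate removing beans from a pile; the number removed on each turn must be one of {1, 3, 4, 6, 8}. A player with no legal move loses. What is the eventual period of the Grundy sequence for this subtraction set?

n :  0  1  2  3  4  5  6  7  8  9 10 11 12 13 14 15 16
G :  0  1  0  1  2  3  2  0  1  0  1  2  3  2  0  1  0
G(n+7) = G(n) holds for n = 0,…,7 (a full window of length max(S) = 8), so the sequence is purely periodic with period 7.

7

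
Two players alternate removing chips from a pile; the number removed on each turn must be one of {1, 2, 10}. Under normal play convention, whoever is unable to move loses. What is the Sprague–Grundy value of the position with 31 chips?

1

n :  0  1  2  3  4  5  6  7  8  9 10 11 12 13 14 15 16 17 18 19 20 21 22 23 24 25 26 27 28 29 30 31
G :  0  1  2  0  1  2  0  1  2  0  1  2  0  1  2  0  1  2  0  1  2  0  1  2  0  1  2  0  1  2  0  1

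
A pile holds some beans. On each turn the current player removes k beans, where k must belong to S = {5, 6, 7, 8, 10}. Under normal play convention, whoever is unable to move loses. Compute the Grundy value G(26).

2

G(0) = 0
G(1) = mex{} = 0
G(2) = mex{} = 0
G(3) = mex{} = 0
G(4) = mex{} = 0
G(5) = mex{0} = 1
G(6) = mex{0,0} = 1
G(7) = mex{0,0,0} = 1
G(8) = mex{0,0,0,0} = 1
G(9) = mex{0,0,0,0} = 1
G(10) = mex{1,0,0,0,0} = 2
G(11) = mex{1,1,0,0,0} = 2
G(12) = mex{1,1,1,0,0} = 2
G(13) = mex{1,1,1,1,0} = 2
G(14) = mex{1,1,1,1,0} = 2
G(15) = mex{2,1,1,1,1} = 0
G(16) = mex{2,2,1,1,1} = 0
G(17) = mex{2,2,2,1,1} = 0
G(18) = mex{2,2,2,2,1} = 0
G(19) = mex{2,2,2,2,1} = 0
G(20) = mex{0,2,2,2,2} = 1
G(21) = mex{0,0,2,2,2} = 1
G(22) = mex{0,0,0,2,2} = 1
G(23) = mex{0,0,0,0,2} = 1
G(24) = mex{0,0,0,0,2} = 1
G(25) = mex{1,0,0,0,0} = 2
G(26) = mex{1,1,0,0,0} = 2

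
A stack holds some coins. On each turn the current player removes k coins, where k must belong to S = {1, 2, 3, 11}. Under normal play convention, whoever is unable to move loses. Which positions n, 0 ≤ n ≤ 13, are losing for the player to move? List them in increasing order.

G(0) = 0
G(1) = mex{0} = 1
G(2) = mex{1,0} = 2
G(3) = mex{2,1,0} = 3
G(4) = mex{3,2,1} = 0
G(5) = mex{0,3,2} = 1
G(6) = mex{1,0,3} = 2
G(7) = mex{2,1,0} = 3
G(8) = mex{3,2,1} = 0
G(9) = mex{0,3,2} = 1
G(10) = mex{1,0,3} = 2
G(11) = mex{2,1,0,0} = 3
G(12) = mex{3,2,1,1} = 0
G(13) = mex{0,3,2,2} = 1
P-positions are exactly the n with G(n) = 0.

0, 4, 8, 12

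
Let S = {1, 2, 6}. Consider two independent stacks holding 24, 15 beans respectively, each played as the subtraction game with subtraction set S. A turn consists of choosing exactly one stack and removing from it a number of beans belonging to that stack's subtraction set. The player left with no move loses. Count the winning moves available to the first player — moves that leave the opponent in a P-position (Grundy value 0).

All stacks use S = {1, 2, 6}:
n :  0  1  2  3  4  5  6  7  8  9 10 11 12 13 14 15 16 17 18 19 20 21 22 23 24
G :  0  1  2  0  1  2  3  0  1  2  0  1  2  3  0  1  2  0  1  2  3  0  1  2  0
Stack A: G(24) = 0.
Stack B: G(15) = 1.
Combined Grundy value = 0 ⊕ 1 = 1.
A winning move leaves total XOR = 0, i.e. changes one component's Grundy value g to g ⊕ X where X is the current total.
Stack A: need g' = 0⊕1 = 1. Options: 24−1→G=2, 24−2→G=1, 24−6→G=1. Hits: 2.
Stack B: need g' = 1⊕1 = 0. Options: 15−1→G=0, 15−2→G=3, 15−6→G=2. Hits: 1.

3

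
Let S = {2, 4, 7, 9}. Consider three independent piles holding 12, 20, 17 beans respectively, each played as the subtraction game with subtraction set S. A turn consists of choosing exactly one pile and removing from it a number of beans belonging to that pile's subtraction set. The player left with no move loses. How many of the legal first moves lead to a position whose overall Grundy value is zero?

All piles use S = {2, 4, 7, 9}:
G(0) = 0
G(1) = mex{} = 0
G(2) = mex{0} = 1
G(3) = mex{0} = 1
G(4) = mex{1,0} = 2
G(5) = mex{1,0} = 2
G(6) = mex{2,1} = 0
G(7) = mex{2,1,0} = 3
G(8) = mex{0,2,0} = 1
G(9) = mex{3,2,1,0} = 4
G(10) = mex{1,0,1,0} = 2
G(11) = mex{4,3,2,1} = 0
G(12) = mex{2,1,2,1} = 0
G(13) = mex{0,4,0,2} = 1
G(14) = mex{0,2,3,2} = 1
G(15) = mex{1,0,1,0} = 2
G(16) = mex{1,0,4,3} = 2
G(17) = mex{2,1,2,1} = 0
G(18) = mex{2,1,0,4} = 3
G(19) = mex{0,2,0,2} = 1
G(20) = mex{3,2,1,0} = 4
Pile A: G(12) = 0.
Pile B: G(20) = 4.
Pile C: G(17) = 0.
Combined Grundy value = 0 ⊕ 4 ⊕ 0 = 4.
A winning move leaves total XOR = 0, i.e. changes one component's Grundy value g to g ⊕ X where X is the current total.
Pile A: need g' = 0⊕4 = 4. Options: 12−2→G=2, 12−4→G=1, 12−7→G=2, 12−9→G=1. Hits: 0.
Pile B: need g' = 4⊕4 = 0. Options: 20−2→G=3, 20−4→G=2, 20−7→G=1, 20−9→G=0. Hits: 1.
Pile C: need g' = 0⊕4 = 4. Options: 17−2→G=2, 17−4→G=1, 17−7→G=2, 17−9→G=1. Hits: 0.

1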